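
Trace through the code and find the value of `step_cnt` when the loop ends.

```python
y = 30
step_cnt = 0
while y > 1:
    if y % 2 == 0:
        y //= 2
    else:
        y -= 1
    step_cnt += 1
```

Let's trace through this code step by step.

Initialize: y = 30
Initialize: step_cnt = 0
Entering loop: while y > 1:
After iteration 1: y = 15, step_cnt = 1
After iteration 2: y = 14, step_cnt = 2
After iteration 3: y = 7, step_cnt = 3
After iteration 4: y = 6, step_cnt = 4
After iteration 5: y = 3, step_cnt = 5
After iteration 6: y = 2, step_cnt = 6
After iteration 7: y = 1, step_cnt = 7
Loop ends.

Final answer: 7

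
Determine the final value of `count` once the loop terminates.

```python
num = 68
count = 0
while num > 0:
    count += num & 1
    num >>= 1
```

Let's trace through this code step by step.

Initialize: num = 68
Initialize: count = 0
Entering loop: while num > 0:
After iteration 1: num = 34, count = 0
After iteration 2: num = 17, count = 0
After iteration 3: num = 8, count = 1
After iteration 4: num = 4, count = 1
After iteration 5: num = 2, count = 1
After iteration 6: num = 1, count = 1
After iteration 7: num = 0, count = 2
Loop ends.

Final answer: 2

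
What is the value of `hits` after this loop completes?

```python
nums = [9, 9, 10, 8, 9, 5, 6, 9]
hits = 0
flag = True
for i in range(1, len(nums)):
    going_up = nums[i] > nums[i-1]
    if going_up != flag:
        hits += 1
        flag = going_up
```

Let's trace through this code step by step.

Initialize: nums = [9, 9, 10, 8, 9, 5, 6, 9]
Initialize: hits = 0
Initialize: flag = True
Entering loop: for i in range(1, len(nums)):
After iteration 1: i = 1, hits = 1, flag = False, going_up = False
After iteration 2: i = 2, hits = 2, flag = True, going_up = True
After iteration 3: i = 3, hits = 3, flag = False, going_up = False
After iteration 4: i = 4, hits = 4, flag = True, going_up = True
After iteration 5: i = 5, hits = 5, flag = False, going_up = False
After iteration 6: i = 6, hits = 6, flag = True, going_up = True
After iteration 7: i = 7, hits = 6, flag = True, going_up = True
Loop ends.

Final answer: 6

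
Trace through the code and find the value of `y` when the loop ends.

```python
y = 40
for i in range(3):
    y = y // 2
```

Let's trace through this code step by step.

Initialize: y = 40
Entering loop: for i in range(3):
After iteration 1: i = 0, y = 20
After iteration 2: i = 1, y = 10
After iteration 3: i = 2, y = 5
Loop ends.

Final answer: 5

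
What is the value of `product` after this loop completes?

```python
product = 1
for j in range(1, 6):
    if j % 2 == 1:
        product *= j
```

Let's trace through this code step by step.

Initialize: product = 1
Entering loop: for j in range(1, 6):
After iteration 1: j = 1, product = 1
After iteration 2: j = 2, product = 1
After iteration 3: j = 3, product = 3
After iteration 4: j = 4, product = 3
After iteration 5: j = 5, product = 15
Loop ends.

Final answer: 15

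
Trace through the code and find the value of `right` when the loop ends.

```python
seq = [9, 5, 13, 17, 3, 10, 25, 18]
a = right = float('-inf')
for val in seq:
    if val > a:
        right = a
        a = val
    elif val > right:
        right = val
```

Let's trace through this code step by step.

Initialize: seq = [9, 5, 13, 17, 3, 10, 25, 18]
Initialize: a = -inf
Initialize: right = -inf
Entering loop: for val in seq:
After iteration 1: val = 9, a = 9, right = -inf
After iteration 2: val = 5, a = 9, right = 5
After iteration 3: val = 13, a = 13, right = 9
After iteration 4: val = 17, a = 17, right = 13
After iteration 5: val = 3, a = 17, right = 13
After iteration 6: val = 10, a = 17, right = 13
After iteration 7: val = 25, a = 25, right = 17
After iteration 8: val = 18, a = 25, right = 18
Loop ends.

Final answer: 18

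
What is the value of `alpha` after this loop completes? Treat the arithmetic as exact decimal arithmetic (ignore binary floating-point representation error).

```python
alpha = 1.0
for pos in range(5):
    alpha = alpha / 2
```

Let's trace through this code step by step.

Initialize: alpha = 1.0
Entering loop: for pos in range(5):
After iteration 1: pos = 0, alpha = 0.5
After iteration 2: pos = 1, alpha = 0.25
After iteration 3: pos = 2, alpha = 0.125
After iteration 4: pos = 3, alpha = 0.0625
After iteration 5: pos = 4, alpha = 0.03125
Loop ends.

Final answer: 0.03125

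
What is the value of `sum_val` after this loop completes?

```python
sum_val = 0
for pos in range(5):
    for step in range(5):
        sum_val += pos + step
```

Let's trace through this code step by step.

Initialize: sum_val = 0
Entering loop: for pos in range(5):
After iteration 1: pos = 0, sum_val = 10
After iteration 2: pos = 1, sum_val = 25
After iteration 3: pos = 2, sum_val = 45
After iteration 4: pos = 3, sum_val = 70
After iteration 5: pos = 4, sum_val = 100
Loop ends.

Final answer: 100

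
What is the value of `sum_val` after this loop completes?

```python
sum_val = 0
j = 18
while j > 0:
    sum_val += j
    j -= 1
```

Let's trace through this code step by step.

Initialize: sum_val = 0
Initialize: j = 18
Entering loop: while j > 0:
After iteration 1: sum_val = 18, j = 17
After iteration 2: sum_val = 35, j = 16
After iteration 3: sum_val = 51, j = 15
After iteration 4: sum_val = 66, j = 14
After iteration 5: sum_val = 80, j = 13
After iteration 6: sum_val = 93, j = 12
After iteration 7: sum_val = 105, j = 11
After iteration 8: sum_val = 116, j = 10
After iteration 9: sum_val = 126, j = 9
After iteration 10: sum_val = 135, j = 8
After iteration 11: sum_val = 143, j = 7
After iteration 12: sum_val = 150, j = 6
After iteration 13: sum_val = 156, j = 5
After iteration 14: sum_val = 161, j = 4
After iteration 15: sum_val = 165, j = 3
After iteration 16: sum_val = 168, j = 2
After iteration 17: sum_val = 170, j = 1
After iteration 18: sum_val = 171, j = 0
Loop ends.

Final answer: 171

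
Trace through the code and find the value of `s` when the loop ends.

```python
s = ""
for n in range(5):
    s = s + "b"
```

Let's trace through this code step by step.

Initialize: s = ''
Entering loop: for n in range(5):
After iteration 1: n = 0, s = 'b'
After iteration 2: n = 1, s = 'bb'
After iteration 3: n = 2, s = 'bbb'
After iteration 4: n = 3, s = 'bbbb'
After iteration 5: n = 4, s = 'bbbbb'
Loop ends.

Final answer: 'bbbbb'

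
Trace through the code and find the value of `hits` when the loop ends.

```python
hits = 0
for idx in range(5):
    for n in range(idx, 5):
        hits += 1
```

Let's trace through this code step by step.

Initialize: hits = 0
Entering loop: for idx in range(5):
After iteration 1: idx = 0, hits = 5
After iteration 2: idx = 1, hits = 9
After iteration 3: idx = 2, hits = 12
After iteration 4: idx = 3, hits = 14
After iteration 5: idx = 4, hits = 15
Loop ends.

Final answer: 15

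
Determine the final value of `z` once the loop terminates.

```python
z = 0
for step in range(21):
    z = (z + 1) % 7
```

Let's trace through this code step by step.

Initialize: z = 0
Entering loop: for step in range(21):
After iteration 1: step = 0, z = 1
After iteration 2: step = 1, z = 2
After iteration 3: step = 2, z = 3
After iteration 4: step = 3, z = 4
After iteration 5: step = 4, z = 5
After iteration 6: step = 5, z = 6
After iteration 7: step = 6, z = 0
After iteration 8: step = 7, z = 1
After iteration 9: step = 8, z = 2
After iteration 10: step = 9, z = 3
After iteration 11: step = 10, z = 4
After iteration 12: step = 11, z = 5
After iteration 13: step = 12, z = 6
After iteration 14: step = 13, z = 0
After iteration 15: step = 14, z = 1
After iteration 16: step = 15, z = 2
After iteration 17: step = 16, z = 3
After iteration 18: step = 17, z = 4
After iteration 19: step = 18, z = 5
After iteration 20: step = 19, z = 6
After iteration 21: step = 20, z = 0
Loop ends.

Final answer: 0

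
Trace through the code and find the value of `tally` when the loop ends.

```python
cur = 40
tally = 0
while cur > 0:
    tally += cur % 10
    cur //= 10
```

Let's trace through this code step by step.

Initialize: cur = 40
Initialize: tally = 0
Entering loop: while cur > 0:
After iteration 1: cur = 4, tally = 0
After iteration 2: cur = 0, tally = 4
Loop ends.

Final answer: 4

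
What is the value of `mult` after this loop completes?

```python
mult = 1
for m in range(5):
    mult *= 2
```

Let's trace through this code step by step.

Initialize: mult = 1
Entering loop: for m in range(5):
After iteration 1: m = 0, mult = 2
After iteration 2: m = 1, mult = 4
After iteration 3: m = 2, mult = 8
After iteration 4: m = 3, mult = 16
After iteration 5: m = 4, mult = 32
Loop ends.

Final answer: 32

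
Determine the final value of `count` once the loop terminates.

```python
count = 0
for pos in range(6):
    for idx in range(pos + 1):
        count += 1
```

Let's trace through this code step by step.

Initialize: count = 0
Entering loop: for pos in range(6):
After iteration 1: pos = 0, count = 1, idx = 0
After iteration 2: pos = 1, count = 3, idx = 1
After iteration 3: pos = 2, count = 6, idx = 2
After iteration 4: pos = 3, count = 10, idx = 3
After iteration 5: pos = 4, count = 15, idx = 4
After iteration 6: pos = 5, count = 21, idx = 5
Loop ends.

Final answer: 21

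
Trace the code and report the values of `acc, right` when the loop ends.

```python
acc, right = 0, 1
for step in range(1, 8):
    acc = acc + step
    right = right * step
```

Let's trace through this code step by step.

Initialize: acc = 0
Initialize: right = 1
Entering loop: for step in range(1, 8):
After iteration 1: step = 1, acc = 1, right = 1
After iteration 2: step = 2, acc = 3, right = 2
After iteration 3: step = 3, acc = 6, right = 6
After iteration 4: step = 4, acc = 10, right = 24
After iteration 5: step = 5, acc = 15, right = 120
After iteration 6: step = 6, acc = 21, right = 720
After iteration 7: step = 7, acc = 28, right = 5040
Loop ends.

Final answer: 28, 5040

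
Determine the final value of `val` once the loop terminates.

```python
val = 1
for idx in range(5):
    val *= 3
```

Let's trace through this code step by step.

Initialize: val = 1
Entering loop: for idx in range(5):
After iteration 1: idx = 0, val = 3
After iteration 2: idx = 1, val = 9
After iteration 3: idx = 2, val = 27
After iteration 4: idx = 3, val = 81
After iteration 5: idx = 4, val = 243
Loop ends.

Final answer: 243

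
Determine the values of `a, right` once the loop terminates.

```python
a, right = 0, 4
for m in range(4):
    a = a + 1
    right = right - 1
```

Let's trace through this code step by step.

Initialize: a = 0
Initialize: right = 4
Entering loop: for m in range(4):
After iteration 1: m = 0, a = 1, right = 3
After iteration 2: m = 1, a = 2, right = 2
After iteration 3: m = 2, a = 3, right = 1
After iteration 4: m = 3, a = 4, right = 0
Loop ends.

Final answer: 4, 0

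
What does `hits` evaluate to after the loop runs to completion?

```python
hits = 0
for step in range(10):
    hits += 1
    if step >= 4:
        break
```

Let's trace through this code step by step.

Initialize: hits = 0
Entering loop: for step in range(10):
After iteration 1: step = 0, hits = 1
After iteration 2: step = 1, hits = 2
After iteration 3: step = 2, hits = 3
After iteration 4: step = 3, hits = 4
After iteration 5: step = 4, hits = 5
Loop ends.

Final answer: 5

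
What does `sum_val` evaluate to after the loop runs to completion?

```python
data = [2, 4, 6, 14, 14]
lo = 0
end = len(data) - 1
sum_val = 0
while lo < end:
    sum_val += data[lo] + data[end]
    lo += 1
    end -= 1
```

Let's trace through this code step by step.

Initialize: data = [2, 4, 6, 14, 14]
Initialize: lo = 0
Initialize: end = 4
Initialize: sum_val = 0
Entering loop: while lo < end:
After iteration 1: lo = 1, end = 3, sum_val = 16
After iteration 2: lo = 2, end = 2, sum_val = 34
Loop ends.

Final answer: 34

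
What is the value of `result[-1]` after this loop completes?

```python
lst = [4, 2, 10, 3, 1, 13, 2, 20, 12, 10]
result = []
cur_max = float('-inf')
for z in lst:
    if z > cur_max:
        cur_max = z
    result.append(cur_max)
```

Let's trace through this code step by step.

Initialize: lst = [4, 2, 10, 3, 1, 13, 2, 20, 12, 10]
Initialize: result = []
Initialize: cur_max = -inf
Entering loop: for z in lst:
After iteration 1: z = 4, result = [4], cur_max = 4
After iteration 2: z = 2, result = [4, 4], cur_max = 4
After iteration 3: z = 10, result = [4, 4, 10], cur_max = 10
After iteration 4: z = 3, result = [4, 4, 10, 10], cur_max = 10
After iteration 5: z = 1, result = [4, 4, 10, 10, 10], cur_max = 10
After iteration 6: z = 13, result = [4, 4, 10, 10, 10, 13], cur_max = 13
After iteration 7: z = 2, result = [4, 4, 10, 10, 10, 13, 13], cur_max = 13
After iteration 8: z = 20, result = [4, 4, 10, 10, 10, 13, 13, 20], cur_max = 20
After iteration 9: z = 12, result = [4, 4, 10, 10, 10, 13, 13, 20, 20], cur_max = 20
After iteration 10: z = 10, result = [4, 4, 10, 10, 10, 13, 13, 20, 20, 20], cur_max = 20
Loop ends.
result[-1] = 20

Final answer: 20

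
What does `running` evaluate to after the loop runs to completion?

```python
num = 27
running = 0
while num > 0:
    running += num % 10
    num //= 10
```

Let's trace through this code step by step.

Initialize: num = 27
Initialize: running = 0
Entering loop: while num > 0:
After iteration 1: num = 2, running = 7
After iteration 2: num = 0, running = 9
Loop ends.

Final answer: 9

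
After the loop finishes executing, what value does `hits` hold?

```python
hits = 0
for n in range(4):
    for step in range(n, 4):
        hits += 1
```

Let's trace through this code step by step.

Initialize: hits = 0
Entering loop: for n in range(4):
After iteration 1: n = 0, hits = 4
After iteration 2: n = 1, hits = 7
After iteration 3: n = 2, hits = 9
After iteration 4: n = 3, hits = 10
Loop ends.

Final answer: 10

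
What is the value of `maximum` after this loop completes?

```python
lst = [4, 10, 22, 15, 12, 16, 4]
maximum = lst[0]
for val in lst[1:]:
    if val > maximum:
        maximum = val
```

Let's trace through this code step by step.

Initialize: lst = [4, 10, 22, 15, 12, 16, 4]
Initialize: maximum = 4
Entering loop: for val in lst[1:]:
After iteration 1: val = 10, maximum = 10
After iteration 2: val = 22, maximum = 22
After iteration 3: val = 15, maximum = 22
After iteration 4: val = 12, maximum = 22
After iteration 5: val = 16, maximum = 22
After iteration 6: val = 4, maximum = 22
Loop ends.

Final answer: 22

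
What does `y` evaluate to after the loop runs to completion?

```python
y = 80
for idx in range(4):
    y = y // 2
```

Let's trace through this code step by step.

Initialize: y = 80
Entering loop: for idx in range(4):
After iteration 1: idx = 0, y = 40
After iteration 2: idx = 1, y = 20
After iteration 3: idx = 2, y = 10
After iteration 4: idx = 3, y = 5
Loop ends.

Final answer: 5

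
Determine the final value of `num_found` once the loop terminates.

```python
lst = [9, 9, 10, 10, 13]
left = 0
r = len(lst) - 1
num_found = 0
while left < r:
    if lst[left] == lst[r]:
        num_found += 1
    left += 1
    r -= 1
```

Let's trace through this code step by step.

Initialize: lst = [9, 9, 10, 10, 13]
Initialize: left = 0
Initialize: r = 4
Initialize: num_found = 0
Entering loop: while left < r:
After iteration 1: left = 1, r = 3, num_found = 0
After iteration 2: left = 2, r = 2, num_found = 0
Loop ends.

Final answer: 0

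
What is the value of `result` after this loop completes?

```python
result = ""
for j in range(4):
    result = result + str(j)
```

Let's trace through this code step by step.

Initialize: result = ''
Entering loop: for j in range(4):
After iteration 1: j = 0, result = '0'
After iteration 2: j = 1, result = '01'
After iteration 3: j = 2, result = '012'
After iteration 4: j = 3, result = '0123'
Loop ends.

Final answer: '0123'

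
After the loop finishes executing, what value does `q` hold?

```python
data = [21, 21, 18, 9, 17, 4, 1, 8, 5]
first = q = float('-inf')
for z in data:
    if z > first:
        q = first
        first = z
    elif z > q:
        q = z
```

Let's trace through this code step by step.

Initialize: data = [21, 21, 18, 9, 17, 4, 1, 8, 5]
Initialize: first = -inf
Initialize: q = -inf
Entering loop: for z in data:
After iteration 1: z = 21, first = 21, q = -inf
After iteration 2: z = 21, first = 21, q = 21
After iteration 3: z = 18, first = 21, q = 21
After iteration 4: z = 9, first = 21, q = 21
After iteration 5: z = 17, first = 21, q = 21
After iteration 6: z = 4, first = 21, q = 21
After iteration 7: z = 1, first = 21, q = 21
After iteration 8: z = 8, first = 21, q = 21
After iteration 9: z = 5, first = 21, q = 21
Loop ends.

Final answer: 21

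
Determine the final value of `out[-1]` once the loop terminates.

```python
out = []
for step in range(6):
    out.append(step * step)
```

Let's trace through this code step by step.

Initialize: out = []
Entering loop: for step in range(6):
After iteration 1: step = 0, out = [0]
After iteration 2: step = 1, out = [0, 1]
After iteration 3: step = 2, out = [0, 1, 4]
After iteration 4: step = 3, out = [0, 1, 4, 9]
After iteration 5: step = 4, out = [0, 1, 4, 9, 16]
After iteration 6: step = 5, out = [0, 1, 4, 9, 16, 25]
Loop ends.
out[-1] = 25

Final answer: 25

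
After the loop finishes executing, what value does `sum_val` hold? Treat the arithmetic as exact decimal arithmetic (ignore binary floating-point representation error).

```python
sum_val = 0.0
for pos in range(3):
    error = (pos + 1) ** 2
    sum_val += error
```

Let's trace through this code step by step.

Initialize: sum_val = 0.0
Entering loop: for pos in range(3):
After iteration 1: pos = 0, sum_val = 1.0, error = 1
After iteration 2: pos = 1, sum_val = 5.0, error = 4
After iteration 3: pos = 2, sum_val = 14.0, error = 9
Loop ends.

Final answer: 14.0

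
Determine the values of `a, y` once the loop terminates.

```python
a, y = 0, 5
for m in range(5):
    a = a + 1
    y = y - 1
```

Let's trace through this code step by step.

Initialize: a = 0
Initialize: y = 5
Entering loop: for m in range(5):
After iteration 1: m = 0, a = 1, y = 4
After iteration 2: m = 1, a = 2, y = 3
After iteration 3: m = 2, a = 3, y = 2
After iteration 4: m = 3, a = 4, y = 1
After iteration 5: m = 4, a = 5, y = 0
Loop ends.

Final answer: 5, 0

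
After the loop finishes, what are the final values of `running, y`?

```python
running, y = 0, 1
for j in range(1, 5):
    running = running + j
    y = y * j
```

Let's trace through this code step by step.

Initialize: running = 0
Initialize: y = 1
Entering loop: for j in range(1, 5):
After iteration 1: j = 1, running = 1, y = 1
After iteration 2: j = 2, running = 3, y = 2
After iteration 3: j = 3, running = 6, y = 6
After iteration 4: j = 4, running = 10, y = 24
Loop ends.

Final answer: 10, 24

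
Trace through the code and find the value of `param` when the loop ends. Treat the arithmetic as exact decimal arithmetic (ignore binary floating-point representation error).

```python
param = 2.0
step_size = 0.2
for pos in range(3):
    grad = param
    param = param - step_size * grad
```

Let's trace through this code step by step.

Initialize: param = 2.0
Initialize: step_size = 0.2
Entering loop: for pos in range(3):
After iteration 1: pos = 0, param = 1.6, grad = 2.0
After iteration 2: pos = 1, param = 1.28, grad = 1.6
After iteration 3: pos = 2, param = 1.024, grad = 1.28
Loop ends.

Final answer: 1.024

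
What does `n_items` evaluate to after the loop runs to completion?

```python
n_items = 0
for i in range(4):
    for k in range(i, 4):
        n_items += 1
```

Let's trace through this code step by step.

Initialize: n_items = 0
Entering loop: for i in range(4):
After iteration 1: i = 0, n_items = 4
After iteration 2: i = 1, n_items = 7
After iteration 3: i = 2, n_items = 9
After iteration 4: i = 3, n_items = 10
Loop ends.

Final answer: 10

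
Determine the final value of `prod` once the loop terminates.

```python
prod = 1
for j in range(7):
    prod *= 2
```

Let's trace through this code step by step.

Initialize: prod = 1
Entering loop: for j in range(7):
After iteration 1: j = 0, prod = 2
After iteration 2: j = 1, prod = 4
After iteration 3: j = 2, prod = 8
After iteration 4: j = 3, prod = 16
After iteration 5: j = 4, prod = 32
After iteration 6: j = 5, prod = 64
After iteration 7: j = 6, prod = 128
Loop ends.

Final answer: 128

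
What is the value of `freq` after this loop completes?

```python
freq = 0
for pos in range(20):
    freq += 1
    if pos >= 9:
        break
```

Let's trace through this code step by step.

Initialize: freq = 0
Entering loop: for pos in range(20):
After iteration 1: pos = 0, freq = 1
After iteration 2: pos = 1, freq = 2
After iteration 3: pos = 2, freq = 3
After iteration 4: pos = 3, freq = 4
After iteration 5: pos = 4, freq = 5
After iteration 6: pos = 5, freq = 6
After iteration 7: pos = 6, freq = 7
After iteration 8: pos = 7, freq = 8
After iteration 9: pos = 8, freq = 9
After iteration 10: pos = 9, freq = 10
Loop ends.

Final answer: 10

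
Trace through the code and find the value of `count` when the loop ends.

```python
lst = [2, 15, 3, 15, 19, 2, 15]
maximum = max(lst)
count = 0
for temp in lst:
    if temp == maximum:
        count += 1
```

Let's trace through this code step by step.

Initialize: lst = [2, 15, 3, 15, 19, 2, 15]
Initialize: maximum = 19
Initialize: count = 0
Entering loop: for temp in lst:
After iteration 1: temp = 2, count = 0
After iteration 2: temp = 15, count = 0
After iteration 3: temp = 3, count = 0
After iteration 4: temp = 15, count = 0
After iteration 5: temp = 19, count = 1
After iteration 6: temp = 2, count = 1
After iteration 7: temp = 15, count = 1
Loop ends.

Final answer: 1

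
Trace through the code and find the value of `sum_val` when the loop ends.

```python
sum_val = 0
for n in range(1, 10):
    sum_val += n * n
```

Let's trace through this code step by step.

Initialize: sum_val = 0
Entering loop: for n in range(1, 10):
After iteration 1: n = 1, sum_val = 1
After iteration 2: n = 2, sum_val = 5
After iteration 3: n = 3, sum_val = 14
After iteration 4: n = 4, sum_val = 30
After iteration 5: n = 5, sum_val = 55
After iteration 6: n = 6, sum_val = 91
After iteration 7: n = 7, sum_val = 140
After iteration 8: n = 8, sum_val = 204
After iteration 9: n = 9, sum_val = 285
Loop ends.

Final answer: 285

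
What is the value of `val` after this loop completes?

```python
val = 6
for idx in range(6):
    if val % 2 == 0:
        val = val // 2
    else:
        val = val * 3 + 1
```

Let's trace through this code step by step.

Initialize: val = 6
Entering loop: for idx in range(6):
After iteration 1: idx = 0, val = 3
After iteration 2: idx = 1, val = 10
After iteration 3: idx = 2, val = 5
After iteration 4: idx = 3, val = 16
After iteration 5: idx = 4, val = 8
After iteration 6: idx = 5, val = 4
Loop ends.

Final answer: 4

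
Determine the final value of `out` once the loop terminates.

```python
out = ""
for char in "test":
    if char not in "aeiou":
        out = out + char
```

Let's trace through this code step by step.

Initialize: out = ''
Entering loop: for char in "test":
After iteration 1: char = 't', out = 't'
After iteration 2: char = 'e', out = 't'
After iteration 3: char = 's', out = 'ts'
After iteration 4: char = 't', out = 'tst'
Loop ends.

Final answer: 'tst'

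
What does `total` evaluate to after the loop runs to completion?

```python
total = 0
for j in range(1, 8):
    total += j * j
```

Let's trace through this code step by step.

Initialize: total = 0
Entering loop: for j in range(1, 8):
After iteration 1: j = 1, total = 1
After iteration 2: j = 2, total = 5
After iteration 3: j = 3, total = 14
After iteration 4: j = 4, total = 30
After iteration 5: j = 5, total = 55
After iteration 6: j = 6, total = 91
After iteration 7: j = 7, total = 140
Loop ends.

Final answer: 140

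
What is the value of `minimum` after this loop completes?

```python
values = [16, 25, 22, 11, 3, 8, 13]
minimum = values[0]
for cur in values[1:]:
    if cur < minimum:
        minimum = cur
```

Let's trace through this code step by step.

Initialize: values = [16, 25, 22, 11, 3, 8, 13]
Initialize: minimum = 16
Entering loop: for cur in values[1:]:
After iteration 1: cur = 25, minimum = 16
After iteration 2: cur = 22, minimum = 16
After iteration 3: cur = 11, minimum = 11
After iteration 4: cur = 3, minimum = 3
After iteration 5: cur = 8, minimum = 3
After iteration 6: cur = 13, minimum = 3
Loop ends.

Final answer: 3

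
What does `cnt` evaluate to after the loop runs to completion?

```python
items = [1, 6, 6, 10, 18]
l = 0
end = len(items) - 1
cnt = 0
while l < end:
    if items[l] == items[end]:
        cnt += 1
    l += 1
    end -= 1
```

Let's trace through this code step by step.

Initialize: items = [1, 6, 6, 10, 18]
Initialize: l = 0
Initialize: end = 4
Initialize: cnt = 0
Entering loop: while l < end:
After iteration 1: l = 1, end = 3, cnt = 0
After iteration 2: l = 2, end = 2, cnt = 0
Loop ends.

Final answer: 0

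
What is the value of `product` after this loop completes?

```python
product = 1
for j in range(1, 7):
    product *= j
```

Let's trace through this code step by step.

Initialize: product = 1
Entering loop: for j in range(1, 7):
After iteration 1: j = 1, product = 1
After iteration 2: j = 2, product = 2
After iteration 3: j = 3, product = 6
After iteration 4: j = 4, product = 24
After iteration 5: j = 5, product = 120
After iteration 6: j = 6, product = 720
Loop ends.

Final answer: 720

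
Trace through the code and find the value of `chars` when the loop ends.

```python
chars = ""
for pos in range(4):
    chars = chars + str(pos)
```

Let's trace through this code step by step.

Initialize: chars = ''
Entering loop: for pos in range(4):
After iteration 1: pos = 0, chars = '0'
After iteration 2: pos = 1, chars = '01'
After iteration 3: pos = 2, chars = '012'
After iteration 4: pos = 3, chars = '0123'
Loop ends.

Final answer: '0123'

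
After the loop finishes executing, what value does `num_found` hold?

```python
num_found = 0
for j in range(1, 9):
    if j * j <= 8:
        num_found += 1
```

Let's trace through this code step by step.

Initialize: num_found = 0
Entering loop: for j in range(1, 9):
After iteration 1: j = 1, num_found = 1
After iteration 2: j = 2, num_found = 2
After iteration 3: j = 3, num_found = 2
After iteration 4: j = 4, num_found = 2
After iteration 5: j = 5, num_found = 2
After iteration 6: j = 6, num_found = 2
After iteration 7: j = 7, num_found = 2
After iteration 8: j = 8, num_found = 2
Loop ends.

Final answer: 2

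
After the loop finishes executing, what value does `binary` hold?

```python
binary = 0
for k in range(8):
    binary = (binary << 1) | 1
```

Let's trace through this code step by step.

Initialize: binary = 0
Entering loop: for k in range(8):
After iteration 1: k = 0, binary = 1
After iteration 2: k = 1, binary = 3
After iteration 3: k = 2, binary = 7
After iteration 4: k = 3, binary = 15
After iteration 5: k = 4, binary = 31
After iteration 6: k = 5, binary = 63
After iteration 7: k = 6, binary = 127
After iteration 8: k = 7, binary = 255
Loop ends.

Final answer: 255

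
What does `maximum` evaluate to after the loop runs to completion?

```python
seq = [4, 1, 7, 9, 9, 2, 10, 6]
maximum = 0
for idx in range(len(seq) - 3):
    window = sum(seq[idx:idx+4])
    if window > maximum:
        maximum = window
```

Let's trace through this code step by step.

Initialize: seq = [4, 1, 7, 9, 9, 2, 10, 6]
Initialize: maximum = 0
Entering loop: for idx in range(len(seq) - 3):
After iteration 1: idx = 0, maximum = 21, window = 21
After iteration 2: idx = 1, maximum = 26, window = 26
After iteration 3: idx = 2, maximum = 27, window = 27
After iteration 4: idx = 3, maximum = 30, window = 30
After iteration 5: idx = 4, maximum = 30, window = 27
Loop ends.

Final answer: 30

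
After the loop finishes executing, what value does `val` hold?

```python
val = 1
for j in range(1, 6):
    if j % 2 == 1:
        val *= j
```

Let's trace through this code step by step.

Initialize: val = 1
Entering loop: for j in range(1, 6):
After iteration 1: j = 1, val = 1
After iteration 2: j = 2, val = 1
After iteration 3: j = 3, val = 3
After iteration 4: j = 4, val = 3
After iteration 5: j = 5, val = 15
Loop ends.

Final answer: 15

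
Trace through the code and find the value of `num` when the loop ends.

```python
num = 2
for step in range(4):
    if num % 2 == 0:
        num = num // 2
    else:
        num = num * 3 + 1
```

Let's trace through this code step by step.

Initialize: num = 2
Entering loop: for step in range(4):
After iteration 1: step = 0, num = 1
After iteration 2: step = 1, num = 4
After iteration 3: step = 2, num = 2
After iteration 4: step = 3, num = 1
Loop ends.

Final answer: 1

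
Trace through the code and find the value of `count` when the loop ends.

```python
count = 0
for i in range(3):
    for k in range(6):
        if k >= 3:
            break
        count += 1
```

Let's trace through this code step by step.

Initialize: count = 0
Entering loop: for i in range(3):
After iteration 1: i = 0, count = 3
After iteration 2: i = 1, count = 6
After iteration 3: i = 2, count = 9
Loop ends.

Final answer: 9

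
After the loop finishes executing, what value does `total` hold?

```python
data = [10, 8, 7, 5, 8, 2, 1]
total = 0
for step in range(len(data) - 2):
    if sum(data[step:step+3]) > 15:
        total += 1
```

Let's trace through this code step by step.

Initialize: data = [10, 8, 7, 5, 8, 2, 1]
Initialize: total = 0
Entering loop: for step in range(len(data) - 2):
After iteration 1: step = 0, total = 1
After iteration 2: step = 1, total = 2
After iteration 3: step = 2, total = 3
After iteration 4: step = 3, total = 3
After iteration 5: step = 4, total = 3
Loop ends.

Final answer: 3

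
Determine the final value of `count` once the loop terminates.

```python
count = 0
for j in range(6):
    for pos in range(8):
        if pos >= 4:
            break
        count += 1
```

Let's trace through this code step by step.

Initialize: count = 0
Entering loop: for j in range(6):
After iteration 1: j = 0, count = 4
After iteration 2: j = 1, count = 8
After iteration 3: j = 2, count = 12
After iteration 4: j = 3, count = 16
After iteration 5: j = 4, count = 20
After iteration 6: j = 5, count = 24
Loop ends.

Final answer: 24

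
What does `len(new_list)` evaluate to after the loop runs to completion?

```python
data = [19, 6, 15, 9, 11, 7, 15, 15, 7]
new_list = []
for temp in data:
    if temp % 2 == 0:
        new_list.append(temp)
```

Let's trace through this code step by step.

Initialize: data = [19, 6, 15, 9, 11, 7, 15, 15, 7]
Initialize: new_list = []
Entering loop: for temp in data:
After iteration 1: temp = 19, new_list = []
After iteration 2: temp = 6, new_list = [6]
After iteration 3: temp = 15, new_list = [6]
After iteration 4: temp = 9, new_list = [6]
After iteration 5: temp = 11, new_list = [6]
After iteration 6: temp = 7, new_list = [6]
After iteration 7: temp = 15, new_list = [6]
After iteration 8: temp = 15, new_list = [6]
After iteration 9: temp = 7, new_list = [6]
Loop ends.
len(new_list) = 1

Final answer: 1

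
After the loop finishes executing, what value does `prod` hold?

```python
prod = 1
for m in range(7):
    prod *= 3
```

Let's trace through this code step by step.

Initialize: prod = 1
Entering loop: for m in range(7):
After iteration 1: m = 0, prod = 3
After iteration 2: m = 1, prod = 9
After iteration 3: m = 2, prod = 27
After iteration 4: m = 3, prod = 81
After iteration 5: m = 4, prod = 243
After iteration 6: m = 5, prod = 729
After iteration 7: m = 6, prod = 2187
Loop ends.

Final answer: 2187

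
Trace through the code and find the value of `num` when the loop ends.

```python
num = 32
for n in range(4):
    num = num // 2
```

Let's trace through this code step by step.

Initialize: num = 32
Entering loop: for n in range(4):
After iteration 1: n = 0, num = 16
After iteration 2: n = 1, num = 8
After iteration 3: n = 2, num = 4
After iteration 4: n = 3, num = 2
Loop ends.

Final answer: 2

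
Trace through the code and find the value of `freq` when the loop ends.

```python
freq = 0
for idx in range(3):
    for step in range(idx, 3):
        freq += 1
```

Let's trace through this code step by step.

Initialize: freq = 0
Entering loop: for idx in range(3):
After iteration 1: idx = 0, freq = 3
After iteration 2: idx = 1, freq = 5
After iteration 3: idx = 2, freq = 6
Loop ends.

Final answer: 6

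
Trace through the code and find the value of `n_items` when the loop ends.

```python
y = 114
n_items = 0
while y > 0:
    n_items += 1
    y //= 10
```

Let's trace through this code step by step.

Initialize: y = 114
Initialize: n_items = 0
Entering loop: while y > 0:
After iteration 1: y = 11, n_items = 1
After iteration 2: y = 1, n_items = 2
After iteration 3: y = 0, n_items = 3
Loop ends.

Final answer: 3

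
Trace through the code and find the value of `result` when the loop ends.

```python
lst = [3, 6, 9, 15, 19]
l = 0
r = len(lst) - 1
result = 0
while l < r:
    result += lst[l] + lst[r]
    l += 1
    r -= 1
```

Let's trace through this code step by step.

Initialize: lst = [3, 6, 9, 15, 19]
Initialize: l = 0
Initialize: r = 4
Initialize: result = 0
Entering loop: while l < r:
After iteration 1: l = 1, r = 3, result = 22
After iteration 2: l = 2, r = 2, result = 43
Loop ends.

Final answer: 43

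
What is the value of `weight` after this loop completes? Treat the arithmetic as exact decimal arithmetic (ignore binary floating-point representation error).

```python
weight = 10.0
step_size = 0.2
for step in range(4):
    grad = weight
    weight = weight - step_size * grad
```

Let's trace through this code step by step.

Initialize: weight = 10.0
Initialize: step_size = 0.2
Entering loop: for step in range(4):
After iteration 1: step = 0, weight = 8.0, grad = 10.0
After iteration 2: step = 1, weight = 6.4, grad = 8.0
After iteration 3: step = 2, weight = 5.12, grad = 6.4
After iteration 4: step = 3, weight = 4.096, grad = 5.12
Loop ends.

Final answer: 4.096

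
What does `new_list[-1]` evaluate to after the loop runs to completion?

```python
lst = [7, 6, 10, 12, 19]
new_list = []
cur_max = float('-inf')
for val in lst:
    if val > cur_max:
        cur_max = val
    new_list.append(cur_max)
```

Let's trace through this code step by step.

Initialize: lst = [7, 6, 10, 12, 19]
Initialize: new_list = []
Initialize: cur_max = -inf
Entering loop: for val in lst:
After iteration 1: val = 7, new_list = [7], cur_max = 7
After iteration 2: val = 6, new_list = [7, 7], cur_max = 7
After iteration 3: val = 10, new_list = [7, 7, 10], cur_max = 10
After iteration 4: val = 12, new_list = [7, 7, 10, 12], cur_max = 12
After iteration 5: val = 19, new_list = [7, 7, 10, 12, 19], cur_max = 19
Loop ends.
new_list[-1] = 19

Final answer: 19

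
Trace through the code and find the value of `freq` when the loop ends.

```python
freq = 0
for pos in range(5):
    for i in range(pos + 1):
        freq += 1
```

Let's trace through this code step by step.

Initialize: freq = 0
Entering loop: for pos in range(5):
After iteration 1: pos = 0, freq = 1, i = 0
After iteration 2: pos = 1, freq = 3, i = 1
After iteration 3: pos = 2, freq = 6, i = 2
After iteration 4: pos = 3, freq = 10, i = 3
After iteration 5: pos = 4, freq = 15, i = 4
Loop ends.

Final answer: 15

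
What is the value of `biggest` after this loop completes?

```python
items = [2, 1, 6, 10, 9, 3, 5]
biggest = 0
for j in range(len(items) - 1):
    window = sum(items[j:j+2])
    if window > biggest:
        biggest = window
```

Let's trace through this code step by step.

Initialize: items = [2, 1, 6, 10, 9, 3, 5]
Initialize: biggest = 0
Entering loop: for j in range(len(items) - 1):
After iteration 1: j = 0, biggest = 3, window = 3
After iteration 2: j = 1, biggest = 7, window = 7
After iteration 3: j = 2, biggest = 16, window = 16
After iteration 4: j = 3, biggest = 19, window = 19
After iteration 5: j = 4, biggest = 19, window = 12
After iteration 6: j = 5, biggest = 19, window = 8
Loop ends.

Final answer: 19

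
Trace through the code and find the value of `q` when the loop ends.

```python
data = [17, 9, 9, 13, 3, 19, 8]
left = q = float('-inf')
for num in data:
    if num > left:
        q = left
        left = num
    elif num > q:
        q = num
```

Let's trace through this code step by step.

Initialize: data = [17, 9, 9, 13, 3, 19, 8]
Initialize: left = -inf
Initialize: q = -inf
Entering loop: for num in data:
After iteration 1: num = 17, left = 17, q = -inf
After iteration 2: num = 9, left = 17, q = 9
After iteration 3: num = 9, left = 17, q = 9
After iteration 4: num = 13, left = 17, q = 13
After iteration 5: num = 3, left = 17, q = 13
After iteration 6: num = 19, left = 19, q = 17
After iteration 7: num = 8, left = 19, q = 17
Loop ends.

Final answer: 17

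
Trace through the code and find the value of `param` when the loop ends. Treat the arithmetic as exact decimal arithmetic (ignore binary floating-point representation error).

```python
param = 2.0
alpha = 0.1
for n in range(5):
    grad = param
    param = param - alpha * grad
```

Let's trace through this code step by step.

Initialize: param = 2.0
Initialize: alpha = 0.1
Entering loop: for n in range(5):
After iteration 1: n = 0, param = 1.8, grad = 2.0
After iteration 2: n = 1, param = 1.62, grad = 1.8
After iteration 3: n = 2, param = 1.458, grad = 1.62
After iteration 4: n = 3, param = 1.3122, grad = 1.458
After iteration 5: n = 4, param = 1.18098, grad = 1.3122
Loop ends.

Final answer: 1.18098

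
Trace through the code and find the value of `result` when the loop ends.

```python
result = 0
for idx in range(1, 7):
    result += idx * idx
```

Let's trace through this code step by step.

Initialize: result = 0
Entering loop: for idx in range(1, 7):
After iteration 1: idx = 1, result = 1
After iteration 2: idx = 2, result = 5
After iteration 3: idx = 3, result = 14
After iteration 4: idx = 4, result = 30
After iteration 5: idx = 5, result = 55
After iteration 6: idx = 6, result = 91
Loop ends.

Final answer: 91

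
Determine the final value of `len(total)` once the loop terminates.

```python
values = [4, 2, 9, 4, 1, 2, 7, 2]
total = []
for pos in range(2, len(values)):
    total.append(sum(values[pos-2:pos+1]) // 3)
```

Let's trace through this code step by step.

Initialize: values = [4, 2, 9, 4, 1, 2, 7, 2]
Initialize: total = []
Entering loop: for pos in range(2, len(values)):
After iteration 1: pos = 2, total = [5]
After iteration 2: pos = 3, total = [5, 5]
After iteration 3: pos = 4, total = [5, 5, 4]
After iteration 4: pos = 5, total = [5, 5, 4, 2]
After iteration 5: pos = 6, total = [5, 5, 4, 2, 3]
After iteration 6: pos = 7, total = [5, 5, 4, 2, 3, 3]
Loop ends.
len(total) = 6

Final answer: 6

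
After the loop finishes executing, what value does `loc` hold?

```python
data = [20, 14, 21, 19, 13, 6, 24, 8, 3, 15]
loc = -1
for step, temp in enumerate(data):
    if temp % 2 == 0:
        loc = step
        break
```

Let's trace through this code step by step.

Initialize: data = [20, 14, 21, 19, 13, 6, 24, 8, 3, 15]
Initialize: loc = -1
Entering loop: for step, temp in enumerate(data):
After iteration 1: step = 0, temp = 20, loc = 0
Loop ends.

Final answer: 0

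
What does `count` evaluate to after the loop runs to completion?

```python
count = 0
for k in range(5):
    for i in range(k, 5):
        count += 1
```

Let's trace through this code step by step.

Initialize: count = 0
Entering loop: for k in range(5):
After iteration 1: k = 0, count = 5
After iteration 2: k = 1, count = 9
After iteration 3: k = 2, count = 12
After iteration 4: k = 3, count = 14
After iteration 5: k = 4, count = 15
Loop ends.

Final answer: 15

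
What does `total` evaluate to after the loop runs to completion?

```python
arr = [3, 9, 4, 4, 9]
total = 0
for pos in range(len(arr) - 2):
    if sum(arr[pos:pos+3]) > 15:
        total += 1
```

Let's trace through this code step by step.

Initialize: arr = [3, 9, 4, 4, 9]
Initialize: total = 0
Entering loop: for pos in range(len(arr) - 2):
After iteration 1: pos = 0, total = 1
After iteration 2: pos = 1, total = 2
After iteration 3: pos = 2, total = 3
Loop ends.

Final answer: 3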